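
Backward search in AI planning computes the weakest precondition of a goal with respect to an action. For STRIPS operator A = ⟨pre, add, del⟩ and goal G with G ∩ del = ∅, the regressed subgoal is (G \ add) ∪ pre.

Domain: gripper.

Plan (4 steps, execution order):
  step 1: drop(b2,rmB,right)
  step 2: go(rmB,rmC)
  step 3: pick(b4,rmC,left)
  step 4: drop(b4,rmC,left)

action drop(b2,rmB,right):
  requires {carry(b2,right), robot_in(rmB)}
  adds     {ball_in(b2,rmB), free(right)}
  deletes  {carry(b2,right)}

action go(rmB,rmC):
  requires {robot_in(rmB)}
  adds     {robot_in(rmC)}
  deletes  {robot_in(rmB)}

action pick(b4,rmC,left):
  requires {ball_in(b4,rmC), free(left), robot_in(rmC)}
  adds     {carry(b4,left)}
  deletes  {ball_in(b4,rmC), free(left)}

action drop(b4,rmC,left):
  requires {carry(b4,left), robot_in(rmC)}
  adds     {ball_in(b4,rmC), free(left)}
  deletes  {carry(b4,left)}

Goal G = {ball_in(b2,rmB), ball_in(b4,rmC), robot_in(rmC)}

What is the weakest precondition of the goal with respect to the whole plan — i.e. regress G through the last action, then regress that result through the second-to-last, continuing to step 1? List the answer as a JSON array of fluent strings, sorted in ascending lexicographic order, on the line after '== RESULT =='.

Regress step by step:
  through step 4 (drop(b4,rmC,left)): drop {ball_in(b4,rmC)}, keep {ball_in(b2,rmB), robot_in(rmC)}, require {carry(b4,left), robot_in(rmC)}
    → {ball_in(b2,rmB), carry(b4,left), robot_in(rmC)}
  through step 3 (pick(b4,rmC,left)): drop {carry(b4,left)}, keep {ball_in(b2,rmB), robot_in(rmC)}, require {ball_in(b4,rmC), free(left), robot_in(rmC)}
    → {ball_in(b2,rmB), ball_in(b4,rmC), free(left), robot_in(rmC)}
  through step 2 (go(rmB,rmC)): drop {robot_in(rmC)}, keep {ball_in(b2,rmB), ball_in(b4,rmC), free(left)}, require {robot_in(rmB)}
    → {ball_in(b2,rmB), ball_in(b4,rmC), free(left), robot_in(rmB)}
  through step 1 (drop(b2,rmB,right)): drop {ball_in(b2,rmB)}, keep {ball_in(b4,rmC), free(left), robot_in(rmB)}, require {carry(b2,right), robot_in(rmB)}
    → {ball_in(b4,rmC), carry(b2,right), free(left), robot_in(rmB)}

== RESULT ==
["ball_in(b4,rmC)", "carry(b2,right)", "free(left)", "robot_in(rmB)"]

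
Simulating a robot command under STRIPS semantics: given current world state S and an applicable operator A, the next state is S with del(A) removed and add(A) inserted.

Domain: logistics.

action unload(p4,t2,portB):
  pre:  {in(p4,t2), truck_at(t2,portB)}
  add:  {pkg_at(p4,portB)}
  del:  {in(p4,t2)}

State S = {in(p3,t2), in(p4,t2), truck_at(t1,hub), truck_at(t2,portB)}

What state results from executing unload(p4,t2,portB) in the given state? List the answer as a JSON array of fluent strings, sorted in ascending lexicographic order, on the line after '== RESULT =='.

Compute (S \ del) ∪ add:
  pre ⊆ S: {in(p4,t2), truck_at(t2,portB)} ⊆ S  — applicable
  S \ del = {in(p3,t2), truck_at(t1,hub), truck_at(t2,portB)}
  ∪ add   = {in(p3,t2), pkg_at(p4,portB), truck_at(t1,hub), truck_at(t2,portB)}

== RESULT ==
["in(p3,t2)", "pkg_at(p4,portB)", "truck_at(t1,hub)", "truck_at(t2,portB)"]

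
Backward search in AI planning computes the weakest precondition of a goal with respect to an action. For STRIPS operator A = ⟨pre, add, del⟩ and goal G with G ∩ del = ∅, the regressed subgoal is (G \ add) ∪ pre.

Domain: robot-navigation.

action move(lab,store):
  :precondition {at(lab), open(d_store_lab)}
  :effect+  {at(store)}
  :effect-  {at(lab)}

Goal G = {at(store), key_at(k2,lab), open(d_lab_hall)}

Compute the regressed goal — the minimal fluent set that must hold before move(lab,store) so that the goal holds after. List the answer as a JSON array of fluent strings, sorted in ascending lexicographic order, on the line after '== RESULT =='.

Compute (G \ add) ∪ pre:
  G ∩ del = {}  (empty — regression defined)
  G \ add = {at(store), key_at(k2,lab), open(d_lab_hall)} \ {at(store)} = {key_at(k2,lab), open(d_lab_hall)}
  ∪ pre   = {key_at(k2,lab), open(d_lab_hall)} ∪ {at(lab), open(d_store_lab)}
          = {at(lab), key_at(k2,lab), open(d_lab_hall), open(d_store_lab)}

== RESULT ==
["at(lab)", "key_at(k2,lab)", "open(d_lab_hall)", "open(d_store_lab)"]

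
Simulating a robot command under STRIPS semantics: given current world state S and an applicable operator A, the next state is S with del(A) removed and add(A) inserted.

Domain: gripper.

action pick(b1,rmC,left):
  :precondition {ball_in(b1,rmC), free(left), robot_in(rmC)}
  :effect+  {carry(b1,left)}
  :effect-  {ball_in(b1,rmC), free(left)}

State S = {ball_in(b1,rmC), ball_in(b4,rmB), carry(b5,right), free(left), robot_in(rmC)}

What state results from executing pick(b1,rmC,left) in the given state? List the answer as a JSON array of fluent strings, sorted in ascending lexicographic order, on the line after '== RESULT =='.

Progress:
  pre ⊆ S: {ball_in(b1,rmC), free(left), robot_in(rmC)} ⊆ S  — applicable
  S \ del = {ball_in(b4,rmB), carry(b5,right), robot_in(rmC)}
  ∪ add   = {ball_in(b4,rmB), carry(b1,left), carry(b5,right), robot_in(rmC)}

== RESULT ==
["ball_in(b4,rmB)", "carry(b1,left)", "carry(b5,right)", "robot_in(rmC)"]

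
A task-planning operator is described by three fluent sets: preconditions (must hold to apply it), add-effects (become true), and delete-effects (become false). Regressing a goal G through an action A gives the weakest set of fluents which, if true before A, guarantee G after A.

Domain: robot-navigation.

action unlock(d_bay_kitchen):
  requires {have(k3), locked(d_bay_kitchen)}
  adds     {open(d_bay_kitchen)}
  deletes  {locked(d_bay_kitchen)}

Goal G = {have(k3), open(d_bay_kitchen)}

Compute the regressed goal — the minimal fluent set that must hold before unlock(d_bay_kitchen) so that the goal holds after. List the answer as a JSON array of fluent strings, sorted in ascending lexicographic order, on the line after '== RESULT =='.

Compute (G \ add) ∪ pre:
  G ∩ del = {}  (empty — regression defined)
  G \ add = {have(k3), open(d_bay_kitchen)} \ {open(d_bay_kitchen)} = {have(k3)}
  ∪ pre   = {have(k3)} ∪ {have(k3), locked(d_bay_kitchen)}
          = {have(k3), locked(d_bay_kitchen)}

== RESULT ==
["have(k3)", "locked(d_bay_kitchen)"]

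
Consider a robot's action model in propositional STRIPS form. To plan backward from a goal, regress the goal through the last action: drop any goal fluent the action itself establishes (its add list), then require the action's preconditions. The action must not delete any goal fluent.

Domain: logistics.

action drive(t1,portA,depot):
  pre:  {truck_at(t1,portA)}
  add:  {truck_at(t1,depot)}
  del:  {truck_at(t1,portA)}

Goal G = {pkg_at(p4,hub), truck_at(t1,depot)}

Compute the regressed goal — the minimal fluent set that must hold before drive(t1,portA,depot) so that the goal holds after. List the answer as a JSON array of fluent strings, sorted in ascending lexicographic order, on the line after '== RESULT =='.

Regress:
  G ∩ del = {}  (empty — regression defined)
  G \ add = {pkg_at(p4,hub), truck_at(t1,depot)} \ {truck_at(t1,depot)} = {pkg_at(p4,hub)}
  ∪ pre   = {pkg_at(p4,hub)} ∪ {truck_at(t1,portA)}
          = {pkg_at(p4,hub), truck_at(t1,portA)}

== RESULT ==
["pkg_at(p4,hub)", "truck_at(t1,portA)"]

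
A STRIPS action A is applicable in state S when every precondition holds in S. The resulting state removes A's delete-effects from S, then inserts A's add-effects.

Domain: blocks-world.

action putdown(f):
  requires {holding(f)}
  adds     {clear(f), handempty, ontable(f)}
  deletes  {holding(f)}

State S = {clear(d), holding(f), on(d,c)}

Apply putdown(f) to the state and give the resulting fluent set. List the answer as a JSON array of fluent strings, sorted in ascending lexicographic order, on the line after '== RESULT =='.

Compute (S \ del) ∪ add:
  pre ⊆ S: {holding(f)} ⊆ S  — applicable
  S \ del = {clear(d), on(d,c)}
  ∪ add   = {clear(d), clear(f), handempty, on(d,c), ontable(f)}

== RESULT ==
["clear(d)", "clear(f)", "handempty", "on(d,c)", "ontable(f)"]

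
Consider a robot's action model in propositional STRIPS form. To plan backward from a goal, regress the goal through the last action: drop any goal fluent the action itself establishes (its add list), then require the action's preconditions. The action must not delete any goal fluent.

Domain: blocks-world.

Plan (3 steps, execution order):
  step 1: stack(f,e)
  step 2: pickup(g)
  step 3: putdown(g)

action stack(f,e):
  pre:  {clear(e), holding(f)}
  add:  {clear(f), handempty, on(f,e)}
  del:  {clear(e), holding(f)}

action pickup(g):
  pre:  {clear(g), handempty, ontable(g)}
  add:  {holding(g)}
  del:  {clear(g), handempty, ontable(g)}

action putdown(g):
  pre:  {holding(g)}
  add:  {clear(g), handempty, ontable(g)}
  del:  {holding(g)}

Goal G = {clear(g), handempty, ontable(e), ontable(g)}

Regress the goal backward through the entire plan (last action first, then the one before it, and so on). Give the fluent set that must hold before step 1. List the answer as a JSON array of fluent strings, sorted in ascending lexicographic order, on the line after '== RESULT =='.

Work backward from the goal:
  through step 3 (putdown(g)): drop {clear(g), handempty, ontable(g)}, keep {ontable(e)}, require {holding(g)}
    → {holding(g), ontable(e)}
  through step 2 (pickup(g)): drop {holding(g)}, keep {ontable(e)}, require {clear(g), handempty, ontable(g)}
    → {clear(g), handempty, ontable(e), ontable(g)}
  through step 1 (stack(f,e)): drop {handempty}, keep {clear(g), ontable(e), ontable(g)}, require {clear(e), holding(f)}
    → {clear(e), clear(g), holding(f), ontable(e), ontable(g)}

== RESULT ==
["clear(e)", "clear(g)", "holding(f)", "ontable(e)", "ontable(g)"]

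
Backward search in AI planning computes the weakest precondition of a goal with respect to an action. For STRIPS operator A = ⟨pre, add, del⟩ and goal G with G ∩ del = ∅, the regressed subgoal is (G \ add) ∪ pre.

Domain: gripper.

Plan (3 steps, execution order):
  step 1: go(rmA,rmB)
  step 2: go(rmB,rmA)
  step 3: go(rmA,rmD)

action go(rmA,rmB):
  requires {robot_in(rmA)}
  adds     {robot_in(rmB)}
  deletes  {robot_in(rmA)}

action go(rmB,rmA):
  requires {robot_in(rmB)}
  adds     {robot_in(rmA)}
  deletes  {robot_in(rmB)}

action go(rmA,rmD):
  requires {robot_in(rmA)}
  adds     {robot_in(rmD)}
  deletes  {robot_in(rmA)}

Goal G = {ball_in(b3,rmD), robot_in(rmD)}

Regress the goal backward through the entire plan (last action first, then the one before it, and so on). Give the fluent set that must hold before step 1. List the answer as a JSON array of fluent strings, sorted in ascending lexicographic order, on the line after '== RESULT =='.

Regress step by step:
  through step 3 (go(rmA,rmD)): drop {robot_in(rmD)}, keep {ball_in(b3,rmD)}, require {robot_in(rmA)}
    → {ball_in(b3,rmD), robot_in(rmA)}
  through step 2 (go(rmB,rmA)): drop {robot_in(rmA)}, keep {ball_in(b3,rmD)}, require {robot_in(rmB)}
    → {ball_in(b3,rmD), robot_in(rmB)}
  through step 1 (go(rmA,rmB)): drop {robot_in(rmB)}, keep {ball_in(b3,rmD)}, require {robot_in(rmA)}
    → {ball_in(b3,rmD), robot_in(rmA)}

== RESULT ==
["ball_in(b3,rmD)", "robot_in(rmA)"]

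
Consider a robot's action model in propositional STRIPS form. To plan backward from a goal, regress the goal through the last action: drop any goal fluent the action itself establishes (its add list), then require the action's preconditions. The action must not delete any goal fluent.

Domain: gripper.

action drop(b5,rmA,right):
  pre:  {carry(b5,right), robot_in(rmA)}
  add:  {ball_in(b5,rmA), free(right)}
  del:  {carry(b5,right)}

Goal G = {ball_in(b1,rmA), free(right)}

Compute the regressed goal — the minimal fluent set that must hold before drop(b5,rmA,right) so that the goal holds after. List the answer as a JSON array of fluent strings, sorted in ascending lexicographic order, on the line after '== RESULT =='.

Compute (G \ add) ∪ pre:
  G ∩ del = {}  (empty — regression defined)
  G \ add = {ball_in(b1,rmA), free(right)} \ {ball_in(b5,rmA), free(right)} = {ball_in(b1,rmA)}
  ∪ pre   = {ball_in(b1,rmA)} ∪ {carry(b5,right), robot_in(rmA)}
          = {ball_in(b1,rmA), carry(b5,right), robot_in(rmA)}

== RESULT ==
["ball_in(b1,rmA)", "carry(b5,right)", "robot_in(rmA)"]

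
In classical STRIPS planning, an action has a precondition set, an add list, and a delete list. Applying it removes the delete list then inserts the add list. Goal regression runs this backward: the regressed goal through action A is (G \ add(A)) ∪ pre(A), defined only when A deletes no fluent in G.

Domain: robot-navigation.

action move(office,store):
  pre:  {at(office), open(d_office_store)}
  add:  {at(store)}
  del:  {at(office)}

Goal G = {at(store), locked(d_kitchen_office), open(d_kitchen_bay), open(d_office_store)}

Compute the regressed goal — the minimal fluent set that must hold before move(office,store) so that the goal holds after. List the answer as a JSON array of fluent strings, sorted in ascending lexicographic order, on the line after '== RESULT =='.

Regress:
  G ∩ del = {}  (empty — regression defined)
  G \ add = {at(store), locked(d_kitchen_office), open(d_kitchen_bay), open(d_office_store)} \ {at(store)} = {locked(d_kitchen_office), open(d_kitchen_bay), open(d_office_store)}
  ∪ pre   = {locked(d_kitchen_office), open(d_kitchen_bay), open(d_office_store)} ∪ {at(office), open(d_office_store)}
          = {at(office), locked(d_kitchen_office), open(d_kitchen_bay), open(d_office_store)}

== RESULT ==
["at(office)", "locked(d_kitchen_office)", "open(d_kitchen_bay)", "open(d_office_store)"]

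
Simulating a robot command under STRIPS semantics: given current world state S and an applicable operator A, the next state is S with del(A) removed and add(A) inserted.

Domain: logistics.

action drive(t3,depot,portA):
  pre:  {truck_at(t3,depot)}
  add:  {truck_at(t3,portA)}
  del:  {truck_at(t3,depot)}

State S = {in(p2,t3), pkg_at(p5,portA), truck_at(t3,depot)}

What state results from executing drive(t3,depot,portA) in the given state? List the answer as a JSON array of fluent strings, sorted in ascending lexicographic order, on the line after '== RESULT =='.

Progress:
  pre ⊆ S: {truck_at(t3,depot)} ⊆ S  — applicable
  S \ del = {in(p2,t3), pkg_at(p5,portA)}
  ∪ add   = {in(p2,t3), pkg_at(p5,portA), truck_at(t3,portA)}

== RESULT ==
["in(p2,t3)", "pkg_at(p5,portA)", "truck_at(t3,portA)"]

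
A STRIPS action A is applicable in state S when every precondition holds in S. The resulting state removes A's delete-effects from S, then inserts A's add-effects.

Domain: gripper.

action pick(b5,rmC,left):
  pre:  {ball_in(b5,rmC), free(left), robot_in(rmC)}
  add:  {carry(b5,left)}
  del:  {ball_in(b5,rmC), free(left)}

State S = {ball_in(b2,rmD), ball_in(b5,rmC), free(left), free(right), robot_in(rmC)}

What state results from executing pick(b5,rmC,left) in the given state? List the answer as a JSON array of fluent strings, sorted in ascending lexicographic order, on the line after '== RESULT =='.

Progress:
  pre ⊆ S: {ball_in(b5,rmC), free(left), robot_in(rmC)} ⊆ S  — applicable
  S \ del = {ball_in(b2,rmD), free(right), robot_in(rmC)}
  ∪ add   = {ball_in(b2,rmD), carry(b5,left), free(right), robot_in(rmC)}

== RESULT ==
["ball_in(b2,rmD)", "carry(b5,left)", "free(right)", "robot_in(rmC)"]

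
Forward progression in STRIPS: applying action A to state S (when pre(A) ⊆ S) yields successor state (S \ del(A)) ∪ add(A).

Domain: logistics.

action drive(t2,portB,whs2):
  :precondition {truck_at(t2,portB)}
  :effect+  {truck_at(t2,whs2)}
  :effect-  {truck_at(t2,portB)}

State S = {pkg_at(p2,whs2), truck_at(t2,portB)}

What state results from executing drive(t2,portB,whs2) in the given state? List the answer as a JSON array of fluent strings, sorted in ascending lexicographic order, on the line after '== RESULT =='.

Compute (S \ del) ∪ add:
  pre ⊆ S: {truck_at(t2,portB)} ⊆ S  — applicable
  S \ del = {pkg_at(p2,whs2)}
  ∪ add   = {pkg_at(p2,whs2), truck_at(t2,whs2)}

== RESULT ==
["pkg_at(p2,whs2)", "truck_at(t2,whs2)"]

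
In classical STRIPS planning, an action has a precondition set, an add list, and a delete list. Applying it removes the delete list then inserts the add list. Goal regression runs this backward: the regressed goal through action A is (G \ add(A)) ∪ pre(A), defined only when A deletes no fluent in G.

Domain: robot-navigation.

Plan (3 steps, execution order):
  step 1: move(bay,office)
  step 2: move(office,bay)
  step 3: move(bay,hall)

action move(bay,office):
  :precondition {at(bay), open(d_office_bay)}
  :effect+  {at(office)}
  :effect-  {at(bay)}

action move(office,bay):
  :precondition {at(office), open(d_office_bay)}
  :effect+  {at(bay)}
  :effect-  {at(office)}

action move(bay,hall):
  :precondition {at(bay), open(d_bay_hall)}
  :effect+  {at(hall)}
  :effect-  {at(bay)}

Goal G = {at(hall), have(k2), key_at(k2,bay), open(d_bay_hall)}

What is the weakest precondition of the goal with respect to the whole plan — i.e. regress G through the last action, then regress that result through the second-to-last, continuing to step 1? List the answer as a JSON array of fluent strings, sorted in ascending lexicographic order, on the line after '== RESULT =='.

Regress step by step:
  through step 3 (move(bay,hall)): drop {at(hall)}, keep {have(k2), key_at(k2,bay), open(d_bay_hall)}, require {at(bay), open(d_bay_hall)}
    → {at(bay), have(k2), key_at(k2,bay), open(d_bay_hall)}
  through step 2 (move(office,bay)): drop {at(bay)}, keep {have(k2), key_at(k2,bay), open(d_bay_hall)}, require {at(office), open(d_office_bay)}
    → {at(office), have(k2), key_at(k2,bay), open(d_bay_hall), open(d_office_bay)}
  through step 1 (move(bay,office)): drop {at(office)}, keep {have(k2), key_at(k2,bay), open(d_bay_hall), open(d_office_bay)}, require {at(bay), open(d_office_bay)}
    → {at(bay), have(k2), key_at(k2,bay), open(d_bay_hall), open(d_office_bay)}

== RESULT ==
["at(bay)", "have(k2)", "key_at(k2,bay)", "open(d_bay_hall)", "open(d_office_bay)"]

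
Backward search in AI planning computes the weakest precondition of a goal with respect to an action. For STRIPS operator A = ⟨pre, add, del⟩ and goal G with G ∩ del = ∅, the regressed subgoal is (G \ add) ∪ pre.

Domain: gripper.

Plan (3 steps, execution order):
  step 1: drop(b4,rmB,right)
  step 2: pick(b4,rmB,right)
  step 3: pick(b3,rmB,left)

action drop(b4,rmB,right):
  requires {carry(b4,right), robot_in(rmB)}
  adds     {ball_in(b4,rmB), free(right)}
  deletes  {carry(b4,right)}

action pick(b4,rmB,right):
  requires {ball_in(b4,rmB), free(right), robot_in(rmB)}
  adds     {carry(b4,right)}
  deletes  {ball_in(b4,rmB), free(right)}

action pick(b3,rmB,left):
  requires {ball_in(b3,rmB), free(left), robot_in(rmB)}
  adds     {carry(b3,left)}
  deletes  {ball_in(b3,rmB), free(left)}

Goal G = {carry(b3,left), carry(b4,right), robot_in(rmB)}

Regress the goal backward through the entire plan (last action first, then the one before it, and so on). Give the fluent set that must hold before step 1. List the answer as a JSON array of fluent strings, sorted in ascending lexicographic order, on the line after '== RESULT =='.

Regress step by step:
  through step 3 (pick(b3,rmB,left)): drop {carry(b3,left)}, keep {carry(b4,right), robot_in(rmB)}, require {ball_in(b3,rmB), free(left), robot_in(rmB)}
    → {ball_in(b3,rmB), carry(b4,right), free(left), robot_in(rmB)}
  through step 2 (pick(b4,rmB,right)): drop {carry(b4,right)}, keep {ball_in(b3,rmB), free(left), robot_in(rmB)}, require {ball_in(b4,rmB), free(right), robot_in(rmB)}
    → {ball_in(b3,rmB), ball_in(b4,rmB), free(left), free(right), robot_in(rmB)}
  through step 1 (drop(b4,rmB,right)): drop {ball_in(b4,rmB), free(right)}, keep {ball_in(b3,rmB), free(left), robot_in(rmB)}, require {carry(b4,right), robot_in(rmB)}
    → {ball_in(b3,rmB), carry(b4,right), free(left), robot_in(rmB)}

== RESULT ==
["ball_in(b3,rmB)", "carry(b4,right)", "free(left)", "robot_in(rmB)"]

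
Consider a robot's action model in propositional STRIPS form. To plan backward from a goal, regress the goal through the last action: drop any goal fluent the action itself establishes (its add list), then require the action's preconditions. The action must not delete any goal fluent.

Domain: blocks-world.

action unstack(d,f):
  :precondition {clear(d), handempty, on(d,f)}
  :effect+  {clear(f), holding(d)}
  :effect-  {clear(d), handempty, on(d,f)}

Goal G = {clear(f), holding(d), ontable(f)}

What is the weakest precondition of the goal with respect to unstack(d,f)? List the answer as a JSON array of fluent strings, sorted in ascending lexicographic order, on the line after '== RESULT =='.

Regress:
  G ∩ del = {}  (empty — regression defined)
  G \ add = {clear(f), holding(d), ontable(f)} \ {clear(f), holding(d)} = {ontable(f)}
  ∪ pre   = {ontable(f)} ∪ {clear(d), handempty, on(d,f)}
          = {clear(d), handempty, on(d,f), ontable(f)}

== RESULT ==
["clear(d)", "handempty", "on(d,f)", "ontable(f)"]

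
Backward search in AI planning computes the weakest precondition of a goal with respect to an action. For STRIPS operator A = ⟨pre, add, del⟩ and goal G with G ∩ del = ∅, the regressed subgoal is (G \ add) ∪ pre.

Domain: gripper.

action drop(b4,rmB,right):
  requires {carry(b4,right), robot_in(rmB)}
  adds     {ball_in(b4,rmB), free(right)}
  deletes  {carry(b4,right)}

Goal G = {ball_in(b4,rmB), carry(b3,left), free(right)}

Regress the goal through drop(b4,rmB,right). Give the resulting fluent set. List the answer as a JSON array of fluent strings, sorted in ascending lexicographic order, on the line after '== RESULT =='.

Compute (G \ add) ∪ pre:
  G ∩ del = {}  (empty — regression defined)
  G \ add = {ball_in(b4,rmB), carry(b3,left), free(right)} \ {ball_in(b4,rmB), free(right)} = {carry(b3,left)}
  ∪ pre   = {carry(b3,left)} ∪ {carry(b4,right), robot_in(rmB)}
          = {carry(b3,left), carry(b4,right), robot_in(rmB)}

== RESULT ==
["carry(b3,left)", "carry(b4,right)", "robot_in(rmB)"]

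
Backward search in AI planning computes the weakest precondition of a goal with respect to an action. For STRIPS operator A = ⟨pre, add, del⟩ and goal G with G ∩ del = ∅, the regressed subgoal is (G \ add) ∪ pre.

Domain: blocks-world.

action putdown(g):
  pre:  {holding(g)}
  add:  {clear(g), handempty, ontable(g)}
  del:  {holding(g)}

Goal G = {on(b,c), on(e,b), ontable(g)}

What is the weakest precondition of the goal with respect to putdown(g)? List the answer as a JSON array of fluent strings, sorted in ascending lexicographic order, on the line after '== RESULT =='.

Compute (G \ add) ∪ pre:
  G ∩ del = {}  (empty — regression defined)
  G \ add = {on(b,c), on(e,b), ontable(g)} \ {clear(g), handempty, ontable(g)} = {on(b,c), on(e,b)}
  ∪ pre   = {on(b,c), on(e,b)} ∪ {holding(g)}
          = {holding(g), on(b,c), on(e,b)}

== RESULT ==
["holding(g)", "on(b,c)", "on(e,b)"]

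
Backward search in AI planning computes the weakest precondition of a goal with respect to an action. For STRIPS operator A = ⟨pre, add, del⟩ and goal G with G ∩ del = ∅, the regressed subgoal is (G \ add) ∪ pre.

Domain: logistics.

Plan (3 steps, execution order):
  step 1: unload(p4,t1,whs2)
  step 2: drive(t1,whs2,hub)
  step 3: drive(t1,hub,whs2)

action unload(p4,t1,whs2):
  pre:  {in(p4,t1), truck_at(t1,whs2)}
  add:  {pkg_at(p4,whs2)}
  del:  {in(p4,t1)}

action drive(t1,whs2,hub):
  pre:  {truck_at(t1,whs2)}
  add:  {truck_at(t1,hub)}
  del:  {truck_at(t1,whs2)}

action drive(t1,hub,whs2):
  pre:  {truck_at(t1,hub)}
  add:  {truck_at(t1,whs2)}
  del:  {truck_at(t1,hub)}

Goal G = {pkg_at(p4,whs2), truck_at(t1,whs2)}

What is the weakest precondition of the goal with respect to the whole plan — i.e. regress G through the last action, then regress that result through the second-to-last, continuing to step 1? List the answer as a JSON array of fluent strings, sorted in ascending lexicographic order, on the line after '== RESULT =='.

Regress step by step:
  through step 3 (drive(t1,hub,whs2)): drop {truck_at(t1,whs2)}, keep {pkg_at(p4,whs2)}, require {truck_at(t1,hub)}
    → {pkg_at(p4,whs2), truck_at(t1,hub)}
  through step 2 (drive(t1,whs2,hub)): drop {truck_at(t1,hub)}, keep {pkg_at(p4,whs2)}, require {truck_at(t1,whs2)}
    → {pkg_at(p4,whs2), truck_at(t1,whs2)}
  through step 1 (unload(p4,t1,whs2)): drop {pkg_at(p4,whs2)}, keep {truck_at(t1,whs2)}, require {in(p4,t1), truck_at(t1,whs2)}
    → {in(p4,t1), truck_at(t1,whs2)}

== RESULT ==
["in(p4,t1)", "truck_at(t1,whs2)"]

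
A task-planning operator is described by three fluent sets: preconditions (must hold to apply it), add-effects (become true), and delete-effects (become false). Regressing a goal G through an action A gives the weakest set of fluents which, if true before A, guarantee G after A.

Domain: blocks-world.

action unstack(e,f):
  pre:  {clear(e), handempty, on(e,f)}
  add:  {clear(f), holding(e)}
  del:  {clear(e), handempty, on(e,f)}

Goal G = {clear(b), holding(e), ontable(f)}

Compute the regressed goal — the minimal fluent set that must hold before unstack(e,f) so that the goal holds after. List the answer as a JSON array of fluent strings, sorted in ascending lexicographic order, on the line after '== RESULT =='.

Compute (G \ add) ∪ pre:
  G ∩ del = {}  (empty — regression defined)
  G \ add = {clear(b), holding(e), ontable(f)} \ {clear(f), holding(e)} = {clear(b), ontable(f)}
  ∪ pre   = {clear(b), ontable(f)} ∪ {clear(e), handempty, on(e,f)}
          = {clear(b), clear(e), handempty, on(e,f), ontable(f)}

== RESULT ==
["clear(b)", "clear(e)", "handempty", "on(e,f)", "ontable(f)"]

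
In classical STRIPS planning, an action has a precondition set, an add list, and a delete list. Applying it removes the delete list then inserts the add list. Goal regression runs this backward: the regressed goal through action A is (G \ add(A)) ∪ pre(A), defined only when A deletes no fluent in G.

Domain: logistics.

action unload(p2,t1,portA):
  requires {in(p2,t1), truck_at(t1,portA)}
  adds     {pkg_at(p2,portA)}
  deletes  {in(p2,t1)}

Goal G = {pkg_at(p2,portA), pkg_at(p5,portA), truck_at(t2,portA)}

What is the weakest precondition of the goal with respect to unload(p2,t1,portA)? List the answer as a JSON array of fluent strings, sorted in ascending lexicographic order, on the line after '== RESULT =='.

Compute (G \ add) ∪ pre:
  G ∩ del = {}  (empty — regression defined)
  G \ add = {pkg_at(p2,portA), pkg_at(p5,portA), truck_at(t2,portA)} \ {pkg_at(p2,portA)} = {pkg_at(p5,portA), truck_at(t2,portA)}
  ∪ pre   = {pkg_at(p5,portA), truck_at(t2,portA)} ∪ {in(p2,t1), truck_at(t1,portA)}
          = {in(p2,t1), pkg_at(p5,portA), truck_at(t1,portA), truck_at(t2,portA)}

== RESULT ==
["in(p2,t1)", "pkg_at(p5,portA)", "truck_at(t1,portA)", "truck_at(t2,portA)"]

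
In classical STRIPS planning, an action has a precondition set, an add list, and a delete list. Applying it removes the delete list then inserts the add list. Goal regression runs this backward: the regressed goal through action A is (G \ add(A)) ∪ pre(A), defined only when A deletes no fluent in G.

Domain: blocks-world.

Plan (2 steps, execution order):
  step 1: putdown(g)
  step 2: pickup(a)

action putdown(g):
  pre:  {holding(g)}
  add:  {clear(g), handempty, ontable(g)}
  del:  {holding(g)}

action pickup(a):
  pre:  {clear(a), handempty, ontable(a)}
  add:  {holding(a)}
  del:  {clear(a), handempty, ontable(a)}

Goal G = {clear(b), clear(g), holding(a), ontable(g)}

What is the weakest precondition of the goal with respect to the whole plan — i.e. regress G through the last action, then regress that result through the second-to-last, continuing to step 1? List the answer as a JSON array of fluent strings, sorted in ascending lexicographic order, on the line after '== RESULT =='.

Work backward from the goal:
  through step 2 (pickup(a)): drop {holding(a)}, keep {clear(b), clear(g), ontable(g)}, require {clear(a), handempty, ontable(a)}
    → {clear(a), clear(b), clear(g), handempty, ontable(a), ontable(g)}
  through step 1 (putdown(g)): drop {clear(g), handempty, ontable(g)}, keep {clear(a), clear(b), ontable(a)}, require {holding(g)}
    → {clear(a), clear(b), holding(g), ontable(a)}

== RESULT ==
["clear(a)", "clear(b)", "holding(g)", "ontable(a)"]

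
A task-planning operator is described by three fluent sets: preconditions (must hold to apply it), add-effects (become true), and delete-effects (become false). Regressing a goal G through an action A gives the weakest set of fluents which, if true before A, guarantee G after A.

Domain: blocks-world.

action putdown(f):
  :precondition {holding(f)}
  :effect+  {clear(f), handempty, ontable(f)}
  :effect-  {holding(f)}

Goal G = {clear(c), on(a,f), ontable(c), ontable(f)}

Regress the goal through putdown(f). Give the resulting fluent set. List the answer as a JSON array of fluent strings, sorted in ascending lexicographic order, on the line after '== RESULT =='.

Compute (G \ add) ∪ pre:
  G ∩ del = {}  (empty — regression defined)
  G \ add = {clear(c), on(a,f), ontable(c), ontable(f)} \ {clear(f), handempty, ontable(f)} = {clear(c), on(a,f), ontable(c)}
  ∪ pre   = {clear(c), on(a,f), ontable(c)} ∪ {holding(f)}
          = {clear(c), holding(f), on(a,f), ontable(c)}

== RESULT ==
["clear(c)", "holding(f)", "on(a,f)", "ontable(c)"]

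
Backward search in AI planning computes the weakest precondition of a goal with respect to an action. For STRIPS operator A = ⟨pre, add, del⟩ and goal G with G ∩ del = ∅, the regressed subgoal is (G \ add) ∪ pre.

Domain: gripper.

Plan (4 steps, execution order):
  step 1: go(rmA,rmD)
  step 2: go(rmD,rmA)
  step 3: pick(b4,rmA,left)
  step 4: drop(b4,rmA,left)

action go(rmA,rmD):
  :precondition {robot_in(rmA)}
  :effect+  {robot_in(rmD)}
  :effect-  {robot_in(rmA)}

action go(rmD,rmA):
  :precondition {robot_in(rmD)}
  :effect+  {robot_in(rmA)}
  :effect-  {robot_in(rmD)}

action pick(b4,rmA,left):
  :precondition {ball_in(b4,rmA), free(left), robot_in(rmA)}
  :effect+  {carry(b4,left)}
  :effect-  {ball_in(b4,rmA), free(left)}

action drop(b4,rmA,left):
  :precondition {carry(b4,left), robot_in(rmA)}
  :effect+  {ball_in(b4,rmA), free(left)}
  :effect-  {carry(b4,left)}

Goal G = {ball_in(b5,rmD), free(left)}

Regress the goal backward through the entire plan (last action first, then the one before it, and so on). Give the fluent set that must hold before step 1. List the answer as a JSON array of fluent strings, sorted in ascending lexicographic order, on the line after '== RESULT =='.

Regress step by step:
  through step 4 (drop(b4,rmA,left)): drop {free(left)}, keep {ball_in(b5,rmD)}, require {carry(b4,left), robot_in(rmA)}
    → {ball_in(b5,rmD), carry(b4,left), robot_in(rmA)}
  through step 3 (pick(b4,rmA,left)): drop {carry(b4,left)}, keep {ball_in(b5,rmD), robot_in(rmA)}, require {ball_in(b4,rmA), free(left), robot_in(rmA)}
    → {ball_in(b4,rmA), ball_in(b5,rmD), free(left), robot_in(rmA)}
  through step 2 (go(rmD,rmA)): drop {robot_in(rmA)}, keep {ball_in(b4,rmA), ball_in(b5,rmD), free(left)}, require {robot_in(rmD)}
    → {ball_in(b4,rmA), ball_in(b5,rmD), free(left), robot_in(rmD)}
  through step 1 (go(rmA,rmD)): drop {robot_in(rmD)}, keep {ball_in(b4,rmA), ball_in(b5,rmD), free(left)}, require {robot_in(rmA)}
    → {ball_in(b4,rmA), ball_in(b5,rmD), free(left), robot_in(rmA)}

== RESULT ==
["ball_in(b4,rmA)", "ball_in(b5,rmD)", "free(left)", "robot_in(rmA)"]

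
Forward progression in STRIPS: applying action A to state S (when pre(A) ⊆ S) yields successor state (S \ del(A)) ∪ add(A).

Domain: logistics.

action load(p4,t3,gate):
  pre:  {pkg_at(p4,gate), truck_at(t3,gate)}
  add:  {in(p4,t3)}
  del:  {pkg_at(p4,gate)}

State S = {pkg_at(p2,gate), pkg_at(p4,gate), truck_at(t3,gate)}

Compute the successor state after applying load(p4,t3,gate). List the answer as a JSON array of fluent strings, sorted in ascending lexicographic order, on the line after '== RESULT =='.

Progress:
  pre ⊆ S: {pkg_at(p4,gate), truck_at(t3,gate)} ⊆ S  — applicable
  S \ del = {pkg_at(p2,gate), truck_at(t3,gate)}
  ∪ add   = {in(p4,t3), pkg_at(p2,gate), truck_at(t3,gate)}

== RESULT ==
["in(p4,t3)", "pkg_at(p2,gate)", "truck_at(t3,gate)"]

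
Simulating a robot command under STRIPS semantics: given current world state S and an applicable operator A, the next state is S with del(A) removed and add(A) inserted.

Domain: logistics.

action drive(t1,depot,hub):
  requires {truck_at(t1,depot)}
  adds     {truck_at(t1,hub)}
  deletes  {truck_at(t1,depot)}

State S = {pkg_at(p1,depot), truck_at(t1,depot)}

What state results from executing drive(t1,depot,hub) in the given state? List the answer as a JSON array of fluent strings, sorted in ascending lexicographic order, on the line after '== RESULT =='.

Progress:
  pre ⊆ S: {truck_at(t1,depot)} ⊆ S  — applicable
  S \ del = {pkg_at(p1,depot)}
  ∪ add   = {pkg_at(p1,depot), truck_at(t1,hub)}

== RESULT ==
["pkg_at(p1,depot)", "truck_at(t1,hub)"]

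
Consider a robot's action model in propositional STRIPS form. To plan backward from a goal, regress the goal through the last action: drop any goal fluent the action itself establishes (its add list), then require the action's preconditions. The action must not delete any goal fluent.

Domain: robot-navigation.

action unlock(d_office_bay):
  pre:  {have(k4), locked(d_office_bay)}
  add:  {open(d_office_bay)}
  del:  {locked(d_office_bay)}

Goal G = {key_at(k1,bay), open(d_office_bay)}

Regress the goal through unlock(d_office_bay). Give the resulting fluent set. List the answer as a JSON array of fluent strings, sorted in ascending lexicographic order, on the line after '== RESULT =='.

Compute (G \ add) ∪ pre:
  G ∩ del = {}  (empty — regression defined)
  G \ add = {key_at(k1,bay), open(d_office_bay)} \ {open(d_office_bay)} = {key_at(k1,bay)}
  ∪ pre   = {key_at(k1,bay)} ∪ {have(k4), locked(d_office_bay)}
          = {have(k4), key_at(k1,bay), locked(d_office_bay)}

== RESULT ==
["have(k4)", "key_at(k1,bay)", "locked(d_office_bay)"]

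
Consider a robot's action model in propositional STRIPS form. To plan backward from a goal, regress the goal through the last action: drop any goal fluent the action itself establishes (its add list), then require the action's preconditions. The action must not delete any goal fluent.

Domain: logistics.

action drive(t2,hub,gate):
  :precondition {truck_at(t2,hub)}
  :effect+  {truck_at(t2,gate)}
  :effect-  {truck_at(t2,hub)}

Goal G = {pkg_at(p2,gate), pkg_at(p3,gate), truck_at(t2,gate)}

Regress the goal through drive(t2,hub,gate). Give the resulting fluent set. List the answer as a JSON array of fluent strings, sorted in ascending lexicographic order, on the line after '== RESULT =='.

Compute (G \ add) ∪ pre:
  G ∩ del = {}  (empty — regression defined)
  G \ add = {pkg_at(p2,gate), pkg_at(p3,gate), truck_at(t2,gate)} \ {truck_at(t2,gate)} = {pkg_at(p2,gate), pkg_at(p3,gate)}
  ∪ pre   = {pkg_at(p2,gate), pkg_at(p3,gate)} ∪ {truck_at(t2,hub)}
          = {pkg_at(p2,gate), pkg_at(p3,gate), truck_at(t2,hub)}

== RESULT ==
["pkg_at(p2,gate)", "pkg_at(p3,gate)", "truck_at(t2,hub)"]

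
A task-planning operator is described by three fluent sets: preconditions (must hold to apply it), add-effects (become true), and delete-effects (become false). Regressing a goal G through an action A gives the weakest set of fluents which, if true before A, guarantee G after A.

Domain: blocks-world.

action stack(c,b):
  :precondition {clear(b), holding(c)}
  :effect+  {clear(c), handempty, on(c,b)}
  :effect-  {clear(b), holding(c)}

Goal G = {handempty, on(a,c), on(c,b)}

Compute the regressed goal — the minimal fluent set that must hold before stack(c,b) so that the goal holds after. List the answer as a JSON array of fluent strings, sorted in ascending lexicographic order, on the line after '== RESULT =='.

Compute (G \ add) ∪ pre:
  G ∩ del = {}  (empty — regression defined)
  G \ add = {handempty, on(a,c), on(c,b)} \ {clear(c), handempty, on(c,b)} = {on(a,c)}
  ∪ pre   = {on(a,c)} ∪ {clear(b), holding(c)}
          = {clear(b), holding(c), on(a,c)}

== RESULT ==
["clear(b)", "holding(c)", "on(a,c)"]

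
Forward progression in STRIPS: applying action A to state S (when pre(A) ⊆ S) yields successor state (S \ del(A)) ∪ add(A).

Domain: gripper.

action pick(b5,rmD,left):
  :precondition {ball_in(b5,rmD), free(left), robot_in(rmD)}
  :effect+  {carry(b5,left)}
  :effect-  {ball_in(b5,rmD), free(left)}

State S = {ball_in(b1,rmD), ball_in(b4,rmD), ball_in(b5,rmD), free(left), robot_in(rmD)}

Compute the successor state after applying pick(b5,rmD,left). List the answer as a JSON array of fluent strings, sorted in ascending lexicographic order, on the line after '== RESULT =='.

Progress:
  pre ⊆ S: {ball_in(b5,rmD), free(left), robot_in(rmD)} ⊆ S  — applicable
  S \ del = {ball_in(b1,rmD), ball_in(b4,rmD), robot_in(rmD)}
  ∪ add   = {ball_in(b1,rmD), ball_in(b4,rmD), carry(b5,left), robot_in(rmD)}

== RESULT ==
["ball_in(b1,rmD)", "ball_in(b4,rmD)", "carry(b5,left)", "robot_in(rmD)"]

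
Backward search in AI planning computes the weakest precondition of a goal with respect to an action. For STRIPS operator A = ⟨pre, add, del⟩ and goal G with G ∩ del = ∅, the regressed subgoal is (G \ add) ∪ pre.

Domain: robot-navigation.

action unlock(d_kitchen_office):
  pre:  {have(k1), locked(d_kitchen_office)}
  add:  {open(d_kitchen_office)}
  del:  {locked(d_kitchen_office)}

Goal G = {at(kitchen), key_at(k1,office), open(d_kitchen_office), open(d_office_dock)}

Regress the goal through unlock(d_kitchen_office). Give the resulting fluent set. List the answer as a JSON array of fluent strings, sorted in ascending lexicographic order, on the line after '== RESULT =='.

Compute (G \ add) ∪ pre:
  G ∩ del = {}  (empty — regression defined)
  G \ add = {at(kitchen), key_at(k1,office), open(d_kitchen_office), open(d_office_dock)} \ {open(d_kitchen_office)} = {at(kitchen), key_at(k1,office), open(d_office_dock)}
  ∪ pre   = {at(kitchen), key_at(k1,office), open(d_office_dock)} ∪ {have(k1), locked(d_kitchen_office)}
          = {at(kitchen), have(k1), key_at(k1,office), locked(d_kitchen_office), open(d_office_dock)}

== RESULT ==
["at(kitchen)", "have(k1)", "key_at(k1,office)", "locked(d_kitchen_office)", "open(d_office_dock)"]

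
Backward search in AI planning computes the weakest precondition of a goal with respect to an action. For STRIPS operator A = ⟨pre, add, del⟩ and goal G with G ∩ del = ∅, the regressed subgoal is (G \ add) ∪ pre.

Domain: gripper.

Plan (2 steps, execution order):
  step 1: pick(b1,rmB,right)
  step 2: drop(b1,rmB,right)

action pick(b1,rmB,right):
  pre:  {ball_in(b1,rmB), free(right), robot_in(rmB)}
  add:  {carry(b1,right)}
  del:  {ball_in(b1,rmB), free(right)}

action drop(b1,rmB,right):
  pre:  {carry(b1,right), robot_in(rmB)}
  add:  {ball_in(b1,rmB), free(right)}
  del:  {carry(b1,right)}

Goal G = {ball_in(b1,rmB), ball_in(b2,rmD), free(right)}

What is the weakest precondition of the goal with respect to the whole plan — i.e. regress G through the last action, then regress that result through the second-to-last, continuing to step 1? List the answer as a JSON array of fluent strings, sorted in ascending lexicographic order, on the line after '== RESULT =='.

Regress step by step:
  through step 2 (drop(b1,rmB,right)): drop {ball_in(b1,rmB), free(right)}, keep {ball_in(b2,rmD)}, require {carry(b1,right), robot_in(rmB)}
    → {ball_in(b2,rmD), carry(b1,right), robot_in(rmB)}
  through step 1 (pick(b1,rmB,right)): drop {carry(b1,right)}, keep {ball_in(b2,rmD), robot_in(rmB)}, require {ball_in(b1,rmB), free(right), robot_in(rmB)}
    → {ball_in(b1,rmB), ball_in(b2,rmD), free(right), robot_in(rmB)}

== RESULT ==
["ball_in(b1,rmB)", "ball_in(b2,rmD)", "free(right)", "robot_in(rmB)"]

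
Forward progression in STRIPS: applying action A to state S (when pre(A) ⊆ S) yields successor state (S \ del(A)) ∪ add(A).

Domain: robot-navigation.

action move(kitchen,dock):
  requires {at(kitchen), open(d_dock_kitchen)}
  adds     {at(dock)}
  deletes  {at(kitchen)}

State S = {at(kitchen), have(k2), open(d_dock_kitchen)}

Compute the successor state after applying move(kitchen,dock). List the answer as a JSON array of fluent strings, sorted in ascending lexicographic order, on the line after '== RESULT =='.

Compute (S \ del) ∪ add:
  pre ⊆ S: {at(kitchen), open(d_dock_kitchen)} ⊆ S  — applicable
  S \ del = {have(k2), open(d_dock_kitchen)}
  ∪ add   = {at(dock), have(k2), open(d_dock_kitchen)}

== RESULT ==
["at(dock)", "have(k2)", "open(d_dock_kitchen)"]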